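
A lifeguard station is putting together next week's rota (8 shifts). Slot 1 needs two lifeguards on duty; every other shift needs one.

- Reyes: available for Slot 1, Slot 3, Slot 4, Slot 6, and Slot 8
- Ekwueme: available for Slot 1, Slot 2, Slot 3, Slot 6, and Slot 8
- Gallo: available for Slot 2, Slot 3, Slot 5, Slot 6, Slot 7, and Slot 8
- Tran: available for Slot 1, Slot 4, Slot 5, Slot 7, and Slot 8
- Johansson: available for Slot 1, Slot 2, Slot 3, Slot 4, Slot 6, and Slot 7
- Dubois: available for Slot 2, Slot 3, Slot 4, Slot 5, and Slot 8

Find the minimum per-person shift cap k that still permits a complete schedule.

With 6 lifeguards and 9 worker-slots to fill, someone must work at least ⌈9/6⌉ = 2 shifts, so k ≥ 2.
k = 2 works: Slot 1→Tran+Johansson, Slot 2→Ekwueme, Slot 3→Ekwueme, Slot 4→Reyes, Slot 5→Gallo, Slot 6→Reyes, Slot 7→Gallo, Slot 8→Tran.
Loads: Reyes 2, Ekwueme 2, Gallo 2, Tran 2, Johansson 1, Dubois 0 — all ≤ 2.

2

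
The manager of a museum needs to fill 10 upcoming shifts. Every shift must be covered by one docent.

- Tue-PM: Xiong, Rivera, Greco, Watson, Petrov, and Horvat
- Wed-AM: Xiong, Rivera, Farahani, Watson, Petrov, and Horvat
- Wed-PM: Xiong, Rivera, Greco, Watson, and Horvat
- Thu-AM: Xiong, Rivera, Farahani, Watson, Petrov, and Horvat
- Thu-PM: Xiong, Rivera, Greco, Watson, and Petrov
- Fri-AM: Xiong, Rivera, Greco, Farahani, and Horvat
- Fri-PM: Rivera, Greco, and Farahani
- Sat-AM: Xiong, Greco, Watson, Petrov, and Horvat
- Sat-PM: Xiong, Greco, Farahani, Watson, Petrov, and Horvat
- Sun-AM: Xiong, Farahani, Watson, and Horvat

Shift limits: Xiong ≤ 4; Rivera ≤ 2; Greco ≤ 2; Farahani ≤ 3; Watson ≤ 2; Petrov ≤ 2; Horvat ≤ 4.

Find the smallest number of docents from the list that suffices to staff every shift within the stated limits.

10 slots to fill and no one can take more than 4, so at least ⌈10/4⌉ = 3 docents are needed.
Xiong, Rivera, and Horvat alone can cover everything: Tue-PM→Rivera, Wed-AM→Horvat, Wed-PM→Horvat, Thu-AM→Horvat, Thu-PM→Xiong, Fri-AM→Horvat, Fri-PM→Rivera, Sat-AM→Xiong, Sat-PM→Xiong, Sun-AM→Xiong.

3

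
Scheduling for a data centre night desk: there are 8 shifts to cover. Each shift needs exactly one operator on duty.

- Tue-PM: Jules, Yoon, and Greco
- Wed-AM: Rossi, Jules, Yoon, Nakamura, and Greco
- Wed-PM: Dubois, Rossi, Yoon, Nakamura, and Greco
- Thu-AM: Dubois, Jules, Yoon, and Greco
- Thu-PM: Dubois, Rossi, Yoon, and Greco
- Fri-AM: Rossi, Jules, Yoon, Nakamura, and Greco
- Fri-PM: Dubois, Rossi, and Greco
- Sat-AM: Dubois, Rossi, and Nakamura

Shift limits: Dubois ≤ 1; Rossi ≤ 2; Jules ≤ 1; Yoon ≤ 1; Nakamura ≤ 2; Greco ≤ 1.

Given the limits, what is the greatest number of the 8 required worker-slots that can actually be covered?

8

Total capacity across all operators is 1+2+1+1+2+1 = 8, and 8 slots are needed, so at most 8 can be filled.
An assignment achieving 8: Tue-PM→Jules, Wed-AM→Nakamura, Wed-PM→Nakamura, Thu-AM→Yoon, Thu-PM→Rossi, Fri-AM→Greco, Fri-PM→Dubois, Sat-AM→Rossi.
Loads: Dubois 1/1, Rossi 2/2, Jules 1/1, Yoon 1/1, Nakamura 2/2, Greco 1/1.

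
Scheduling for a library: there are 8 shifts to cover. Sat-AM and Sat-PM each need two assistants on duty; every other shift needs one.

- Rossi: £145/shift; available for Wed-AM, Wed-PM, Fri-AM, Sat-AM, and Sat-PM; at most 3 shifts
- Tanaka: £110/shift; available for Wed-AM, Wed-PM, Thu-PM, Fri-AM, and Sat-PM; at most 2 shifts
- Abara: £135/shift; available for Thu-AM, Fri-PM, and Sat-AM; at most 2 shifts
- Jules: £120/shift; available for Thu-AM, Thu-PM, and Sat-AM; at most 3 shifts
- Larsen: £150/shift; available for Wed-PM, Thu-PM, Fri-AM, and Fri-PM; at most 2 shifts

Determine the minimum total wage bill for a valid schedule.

Sat-PM can only be covered by Rossi and Tanaka, so that assignment is forced.
Picking the cheapest available assistant for each shift independently would cost £1205, but that ignores the shift limits.
An optimal schedule: Wed-AM→Tanaka, Wed-PM→Rossi, Thu-AM→Jules, Thu-PM→Jules, Fri-AM→Rossi, Fri-PM→Abara, Sat-AM→Jules+Abara, Sat-PM→Tanaka+Rossi.
Total: 110 + 145 + 120 + 120 + 145 + 135 + 120 + 135 + 110 + 145 = £1285.

£1285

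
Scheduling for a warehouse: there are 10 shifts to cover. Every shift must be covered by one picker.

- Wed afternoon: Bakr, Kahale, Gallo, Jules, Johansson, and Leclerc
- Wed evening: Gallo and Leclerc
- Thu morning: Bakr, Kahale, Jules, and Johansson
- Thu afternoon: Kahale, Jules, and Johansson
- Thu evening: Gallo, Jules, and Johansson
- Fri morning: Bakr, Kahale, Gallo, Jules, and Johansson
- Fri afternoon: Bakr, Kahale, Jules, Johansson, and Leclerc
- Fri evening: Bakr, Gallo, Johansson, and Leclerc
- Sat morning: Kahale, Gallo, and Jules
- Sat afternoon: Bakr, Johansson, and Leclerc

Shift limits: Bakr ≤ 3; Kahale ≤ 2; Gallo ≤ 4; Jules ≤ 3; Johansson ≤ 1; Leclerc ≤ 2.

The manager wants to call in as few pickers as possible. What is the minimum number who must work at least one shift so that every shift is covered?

10 slots to fill and no one can take more than 4, so at least ⌈10/4⌉ = 3 pickers are needed.
Bakr, Gallo, and Jules alone can cover everything: Wed afternoon→Jules, Wed evening→Gallo, Thu morning→Bakr, Thu afternoon→Jules, Thu evening→Gallo, Fri morning→Jules, Fri afternoon→Bakr, Fri evening→Gallo, Sat morning→Gallo, Sat afternoon→Bakr.

3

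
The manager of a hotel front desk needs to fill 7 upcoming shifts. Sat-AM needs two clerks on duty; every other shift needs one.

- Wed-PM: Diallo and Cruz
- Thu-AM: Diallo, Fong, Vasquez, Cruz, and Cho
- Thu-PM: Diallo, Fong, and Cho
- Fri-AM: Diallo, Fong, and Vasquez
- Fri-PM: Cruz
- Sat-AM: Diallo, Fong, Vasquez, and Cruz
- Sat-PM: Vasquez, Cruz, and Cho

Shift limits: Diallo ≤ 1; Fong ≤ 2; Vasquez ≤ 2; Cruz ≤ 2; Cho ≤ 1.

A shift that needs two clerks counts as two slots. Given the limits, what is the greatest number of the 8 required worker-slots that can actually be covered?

8

Total capacity across all clerks is 1+2+2+2+1 = 8, and 8 slots are needed, so at most 8 can be filled.
An assignment achieving 8: Wed-PM→Diallo, Thu-AM→Cho, Thu-PM→Fong, Fri-AM→Fong, Fri-PM→Cruz, Sat-AM→Vasquez+Cruz, Sat-PM→Vasquez.
Loads: Diallo 1/1, Fong 2/2, Vasquez 2/2, Cruz 2/2, Cho 1/1.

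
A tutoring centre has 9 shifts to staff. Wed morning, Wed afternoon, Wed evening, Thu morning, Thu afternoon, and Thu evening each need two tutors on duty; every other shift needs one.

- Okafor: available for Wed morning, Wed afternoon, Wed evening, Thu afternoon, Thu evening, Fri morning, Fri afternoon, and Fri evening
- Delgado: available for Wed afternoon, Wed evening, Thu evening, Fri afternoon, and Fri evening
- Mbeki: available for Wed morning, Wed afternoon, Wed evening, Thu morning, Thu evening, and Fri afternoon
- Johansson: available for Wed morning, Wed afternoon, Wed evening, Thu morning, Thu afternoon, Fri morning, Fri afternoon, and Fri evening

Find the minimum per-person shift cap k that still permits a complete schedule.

4

With 4 tutors and 15 worker-slots to fill, someone must work at least ⌈15/4⌉ = 4 shifts, so k ≥ 4.
k = 4 works: Wed morning→Okafor+Mbeki, Wed afternoon→Delgado+Mbeki, Wed evening→Mbeki+Johansson, Thu morning→Mbeki+Johansson, Thu afternoon→Okafor+Johansson, Thu evening→Okafor+Delgado, Fri morning→Okafor, Fri afternoon→Delgado, Fri evening→Delgado.
Loads: Okafor 4, Delgado 4, Mbeki 4, Johansson 3 — all ≤ 4.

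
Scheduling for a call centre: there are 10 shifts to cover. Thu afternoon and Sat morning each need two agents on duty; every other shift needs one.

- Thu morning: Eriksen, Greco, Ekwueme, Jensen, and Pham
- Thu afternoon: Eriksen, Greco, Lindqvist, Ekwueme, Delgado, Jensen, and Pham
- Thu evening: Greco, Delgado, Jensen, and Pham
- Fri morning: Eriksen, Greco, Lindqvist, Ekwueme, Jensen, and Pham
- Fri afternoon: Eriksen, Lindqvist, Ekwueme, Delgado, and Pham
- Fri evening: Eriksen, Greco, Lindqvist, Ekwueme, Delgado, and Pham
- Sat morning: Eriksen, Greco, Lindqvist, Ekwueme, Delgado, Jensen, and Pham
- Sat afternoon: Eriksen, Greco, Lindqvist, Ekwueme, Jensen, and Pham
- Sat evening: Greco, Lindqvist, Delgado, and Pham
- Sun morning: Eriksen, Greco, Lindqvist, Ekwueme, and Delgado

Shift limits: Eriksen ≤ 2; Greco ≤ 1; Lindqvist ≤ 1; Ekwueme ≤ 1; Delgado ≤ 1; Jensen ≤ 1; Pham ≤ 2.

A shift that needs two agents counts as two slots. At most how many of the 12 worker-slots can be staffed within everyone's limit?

9

Total capacity across all agents is 2+1+1+1+1+1+2 = 9, and 12 slots are needed, so at most 9 can be filled.
An assignment achieving 9: Thu morning→Eriksen, Thu afternoon→Pham, Thu evening→Greco, Fri morning→Jensen, Fri afternoon→Eriksen, Fri evening→Delgado, Sat afternoon→Pham, Sat evening→Lindqvist, Sun morning→Ekwueme.
Loads: Eriksen 2/2, Greco 1/1, Lindqvist 1/1, Ekwueme 1/1, Delgado 1/1, Jensen 1/1, Pham 2/2.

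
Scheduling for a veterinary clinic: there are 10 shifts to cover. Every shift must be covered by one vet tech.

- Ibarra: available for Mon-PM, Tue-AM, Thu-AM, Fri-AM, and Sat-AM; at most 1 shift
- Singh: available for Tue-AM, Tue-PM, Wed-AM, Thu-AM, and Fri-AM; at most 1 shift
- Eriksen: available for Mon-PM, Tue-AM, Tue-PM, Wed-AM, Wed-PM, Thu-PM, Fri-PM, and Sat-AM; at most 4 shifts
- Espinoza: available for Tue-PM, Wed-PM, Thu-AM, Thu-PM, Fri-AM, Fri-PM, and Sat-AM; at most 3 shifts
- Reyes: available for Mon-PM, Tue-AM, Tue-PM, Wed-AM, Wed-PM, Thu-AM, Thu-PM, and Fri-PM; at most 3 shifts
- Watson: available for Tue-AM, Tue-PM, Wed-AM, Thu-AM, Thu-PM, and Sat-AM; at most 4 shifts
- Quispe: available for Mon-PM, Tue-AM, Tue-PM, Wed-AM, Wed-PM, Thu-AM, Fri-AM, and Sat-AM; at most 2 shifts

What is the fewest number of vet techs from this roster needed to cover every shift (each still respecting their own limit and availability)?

10 slots to fill and no one can take more than 4, so at least ⌈10/4⌉ = 3 vet techs are needed.
Eriksen, Espinoza, and Reyes alone can cover everything: Mon-PM→Eriksen, Tue-AM→Eriksen, Tue-PM→Espinoza, Wed-AM→Eriksen, Wed-PM→Reyes, Thu-AM→Espinoza, Thu-PM→Reyes, Fri-AM→Espinoza, Fri-PM→Reyes, Sat-AM→Eriksen.

3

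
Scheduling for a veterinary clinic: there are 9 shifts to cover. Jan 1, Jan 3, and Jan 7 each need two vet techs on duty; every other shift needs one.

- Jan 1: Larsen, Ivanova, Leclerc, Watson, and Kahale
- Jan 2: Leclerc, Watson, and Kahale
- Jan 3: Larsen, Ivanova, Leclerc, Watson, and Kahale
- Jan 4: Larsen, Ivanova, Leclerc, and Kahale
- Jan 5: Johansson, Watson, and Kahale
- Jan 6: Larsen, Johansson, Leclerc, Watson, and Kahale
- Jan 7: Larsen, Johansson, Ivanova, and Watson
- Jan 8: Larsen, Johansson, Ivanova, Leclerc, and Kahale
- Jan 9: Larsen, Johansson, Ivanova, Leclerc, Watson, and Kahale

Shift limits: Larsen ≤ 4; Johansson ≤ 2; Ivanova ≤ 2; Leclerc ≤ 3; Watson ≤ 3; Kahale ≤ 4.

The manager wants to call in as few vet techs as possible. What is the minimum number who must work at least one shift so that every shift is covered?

4

12 slots to fill and no one can take more than 4, so at least ⌈12/4⌉ = 3 vet techs are needed.
Any 3 vet techs together have capacity at most 4+4+3 = 11 < 12 slots, so 3 can never suffice.
Larsen, Johansson, Ivanova, and Kahale alone can cover everything: Jan 1→Larsen+Ivanova, Jan 2→Kahale, Jan 3→Larsen+Ivanova, Jan 4→Larsen, Jan 5→Johansson, Jan 6→Kahale, Jan 7→Larsen+Johansson, Jan 8→Kahale, Jan 9→Kahale.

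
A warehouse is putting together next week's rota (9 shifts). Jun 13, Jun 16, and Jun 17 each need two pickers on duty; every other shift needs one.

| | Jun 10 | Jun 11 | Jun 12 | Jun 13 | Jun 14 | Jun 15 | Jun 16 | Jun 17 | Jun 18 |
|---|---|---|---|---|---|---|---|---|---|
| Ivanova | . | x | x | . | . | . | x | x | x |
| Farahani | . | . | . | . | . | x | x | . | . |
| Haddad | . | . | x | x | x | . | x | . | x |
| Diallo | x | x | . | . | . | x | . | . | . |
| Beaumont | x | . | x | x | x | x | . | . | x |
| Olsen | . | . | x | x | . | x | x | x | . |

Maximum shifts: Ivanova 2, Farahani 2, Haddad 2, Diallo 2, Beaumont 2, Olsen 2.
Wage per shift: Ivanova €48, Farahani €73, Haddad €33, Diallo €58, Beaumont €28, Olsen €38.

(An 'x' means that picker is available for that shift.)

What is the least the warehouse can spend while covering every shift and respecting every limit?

Jun 17 can only be covered by Ivanova and Olsen, so that assignment is forced.
Picking the cheapest available picker for each shift independently would cost €406, but that ignores the shift limits.
An optimal schedule: Jun 10→Diallo, Jun 11→Diallo, Jun 12→Beaumont, Jun 13→Haddad+Beaumont, Jun 14→Haddad, Jun 15→Farahani, Jun 16→Farahani+Olsen, Jun 17→Ivanova+Olsen, Jun 18→Ivanova.
Total: 58 + 58 + 28 + 33 + 28 + 33 + 73 + 73 + 38 + 48 + 38 + 48 = €556.

€556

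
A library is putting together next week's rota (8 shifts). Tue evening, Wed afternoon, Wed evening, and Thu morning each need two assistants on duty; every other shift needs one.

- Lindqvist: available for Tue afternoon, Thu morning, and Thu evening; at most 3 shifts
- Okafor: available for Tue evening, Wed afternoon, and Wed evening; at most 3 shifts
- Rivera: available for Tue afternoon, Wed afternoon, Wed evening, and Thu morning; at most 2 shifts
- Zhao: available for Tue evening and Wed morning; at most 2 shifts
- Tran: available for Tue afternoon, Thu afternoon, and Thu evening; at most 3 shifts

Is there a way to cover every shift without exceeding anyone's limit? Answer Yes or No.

Total capacity is 13 and 12 slots are needed, so capacity alone doesn't rule it out.
Shifts {Wed afternoon, Wed evening, Thu morning} need 6 worker-slots in total, but the assistants available for any of those shifts (Lindqvist, Okafor, and Rivera) can supply at most 5 among them. So no valid schedule exists.

No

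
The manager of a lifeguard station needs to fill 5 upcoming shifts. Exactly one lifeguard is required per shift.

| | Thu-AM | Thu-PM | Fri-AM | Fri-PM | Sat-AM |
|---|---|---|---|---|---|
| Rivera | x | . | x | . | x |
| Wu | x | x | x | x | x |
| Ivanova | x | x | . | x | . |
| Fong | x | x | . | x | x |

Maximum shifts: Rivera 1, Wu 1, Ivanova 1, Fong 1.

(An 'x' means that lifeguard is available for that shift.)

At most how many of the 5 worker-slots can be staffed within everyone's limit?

Total capacity across all lifeguards is 1+1+1+1 = 4, and 5 slots are needed, so at most 4 can be filled.
An assignment achieving 4: Thu-PM→Wu, Fri-AM→Rivera, Fri-PM→Ivanova, Sat-AM→Fong.
Loads: Rivera 1/1, Wu 1/1, Ivanova 1/1, Fong 1/1.

4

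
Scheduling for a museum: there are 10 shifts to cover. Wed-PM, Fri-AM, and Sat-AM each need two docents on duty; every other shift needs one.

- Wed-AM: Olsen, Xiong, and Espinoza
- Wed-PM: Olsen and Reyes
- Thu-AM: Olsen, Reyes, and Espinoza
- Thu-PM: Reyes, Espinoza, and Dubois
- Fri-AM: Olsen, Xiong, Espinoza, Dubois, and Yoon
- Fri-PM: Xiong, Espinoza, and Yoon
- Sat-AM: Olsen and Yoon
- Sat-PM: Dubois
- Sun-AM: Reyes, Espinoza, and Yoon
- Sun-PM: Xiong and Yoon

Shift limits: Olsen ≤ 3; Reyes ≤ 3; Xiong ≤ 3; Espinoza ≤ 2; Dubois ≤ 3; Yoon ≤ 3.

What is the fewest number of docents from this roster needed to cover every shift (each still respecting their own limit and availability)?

13 slots to fill and no one can take more than 3, so at least ⌈13/3⌉ = 5 docents are needed.
Olsen, Reyes, Xiong, Dubois, and Yoon alone can cover everything: Wed-AM→Olsen, Wed-PM→Olsen+Reyes, Thu-AM→Reyes, Thu-PM→Reyes, Fri-AM→Xiong+Dubois, Fri-PM→Xiong, Sat-AM→Olsen+Yoon, Sat-PM→Dubois, Sun-AM→Yoon, Sun-PM→Xiong.

5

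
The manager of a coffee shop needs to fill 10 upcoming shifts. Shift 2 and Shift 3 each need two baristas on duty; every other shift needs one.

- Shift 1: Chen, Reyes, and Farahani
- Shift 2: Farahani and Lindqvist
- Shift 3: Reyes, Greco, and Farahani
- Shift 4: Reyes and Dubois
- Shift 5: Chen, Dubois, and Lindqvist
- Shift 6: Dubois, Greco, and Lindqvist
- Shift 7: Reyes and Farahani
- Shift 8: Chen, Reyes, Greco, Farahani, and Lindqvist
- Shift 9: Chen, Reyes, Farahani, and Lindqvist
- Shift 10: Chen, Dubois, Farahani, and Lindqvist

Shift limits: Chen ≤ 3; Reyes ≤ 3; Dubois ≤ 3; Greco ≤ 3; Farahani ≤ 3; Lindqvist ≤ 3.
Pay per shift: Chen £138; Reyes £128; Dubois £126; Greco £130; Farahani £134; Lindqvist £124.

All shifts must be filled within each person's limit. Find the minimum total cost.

£1528

Shift 2 can only be covered by Farahani and Lindqvist, so that assignment is forced.
Picking the cheapest available barista for each shift independently would cost £1518, but that ignores the shift limits.
An optimal schedule: Shift 1→Reyes, Shift 2→Lindqvist+Farahani, Shift 3→Reyes+Greco, Shift 4→Dubois, Shift 5→Lindqvist, Shift 6→Dubois, Shift 7→Reyes, Shift 8→Greco, Shift 9→Lindqvist, Shift 10→Dubois.
Total: 128 + 124 + 134 + 128 + 130 + 126 + 124 + 126 + 128 + 130 + 124 + 126 = £1528.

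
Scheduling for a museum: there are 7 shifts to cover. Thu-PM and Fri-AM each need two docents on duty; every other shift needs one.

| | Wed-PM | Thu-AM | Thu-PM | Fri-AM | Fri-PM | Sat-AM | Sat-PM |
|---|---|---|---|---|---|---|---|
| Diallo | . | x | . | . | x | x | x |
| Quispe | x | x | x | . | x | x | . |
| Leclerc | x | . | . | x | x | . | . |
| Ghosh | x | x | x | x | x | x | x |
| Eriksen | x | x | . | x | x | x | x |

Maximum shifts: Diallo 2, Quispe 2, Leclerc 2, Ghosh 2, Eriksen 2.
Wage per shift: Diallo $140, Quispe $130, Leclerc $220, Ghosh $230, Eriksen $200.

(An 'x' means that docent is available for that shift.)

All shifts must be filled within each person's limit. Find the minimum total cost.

$1610

Thu-PM can only be covered by Quispe and Ghosh, so that assignment is forced.
Picking the cheapest available docent for each shift independently would cost $1440, but that ignores the shift limits.
An optimal schedule: Wed-PM→Quispe, Thu-AM→Diallo, Thu-PM→Quispe+Ghosh, Fri-AM→Eriksen+Leclerc, Fri-PM→Leclerc, Sat-AM→Eriksen, Sat-PM→Diallo.
Total: 130 + 140 + 130 + 230 + 200 + 220 + 220 + 200 + 140 = $1610.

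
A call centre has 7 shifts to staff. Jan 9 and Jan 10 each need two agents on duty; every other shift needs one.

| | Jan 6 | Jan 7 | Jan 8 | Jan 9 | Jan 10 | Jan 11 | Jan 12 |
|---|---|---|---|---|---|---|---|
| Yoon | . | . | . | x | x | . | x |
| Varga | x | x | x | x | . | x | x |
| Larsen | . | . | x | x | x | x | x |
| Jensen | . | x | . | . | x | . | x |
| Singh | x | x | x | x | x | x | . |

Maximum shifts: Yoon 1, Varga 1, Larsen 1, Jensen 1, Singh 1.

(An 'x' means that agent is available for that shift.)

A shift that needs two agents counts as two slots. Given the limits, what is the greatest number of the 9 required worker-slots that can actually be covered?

5

Total capacity across all agents is 1+1+1+1+1 = 5, and 9 slots are needed, so at most 5 can be filled.
An assignment achieving 5: Jan 6→Varga, Jan 7→Jensen, Jan 8→Larsen, Jan 9→Yoon, Jan 11→Singh.
Loads: Yoon 1/1, Varga 1/1, Larsen 1/1, Jensen 1/1, Singh 1/1.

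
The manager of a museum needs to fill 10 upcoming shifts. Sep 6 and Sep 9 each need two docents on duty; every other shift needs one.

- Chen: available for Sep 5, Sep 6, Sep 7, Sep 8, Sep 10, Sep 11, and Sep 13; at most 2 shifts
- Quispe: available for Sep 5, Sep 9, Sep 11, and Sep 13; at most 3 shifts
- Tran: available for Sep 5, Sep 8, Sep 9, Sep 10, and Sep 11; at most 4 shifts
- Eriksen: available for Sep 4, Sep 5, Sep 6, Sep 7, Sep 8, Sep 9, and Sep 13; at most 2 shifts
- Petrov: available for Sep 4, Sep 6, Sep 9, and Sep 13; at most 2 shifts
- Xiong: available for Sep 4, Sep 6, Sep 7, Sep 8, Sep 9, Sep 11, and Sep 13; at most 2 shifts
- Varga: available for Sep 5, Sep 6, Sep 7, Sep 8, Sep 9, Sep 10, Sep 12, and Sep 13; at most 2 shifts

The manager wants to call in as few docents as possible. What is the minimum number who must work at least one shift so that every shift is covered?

12 slots to fill and no one can take more than 4, so at least ⌈12/4⌉ = 3 docents are needed.
Any 4 docents together have capacity at most 4+3+2+2 = 11 < 12 slots, so 4 can never suffice.
Chen, Quispe, Tran, Eriksen, and Varga alone can cover everything: Sep 4→Eriksen, Sep 5→Quispe, Sep 6→Chen+Eriksen, Sep 7→Chen, Sep 8→Tran, Sep 9→Tran+Varga, Sep 10→Tran, Sep 11→Quispe, Sep 12→Varga, Sep 13→Quispe.

5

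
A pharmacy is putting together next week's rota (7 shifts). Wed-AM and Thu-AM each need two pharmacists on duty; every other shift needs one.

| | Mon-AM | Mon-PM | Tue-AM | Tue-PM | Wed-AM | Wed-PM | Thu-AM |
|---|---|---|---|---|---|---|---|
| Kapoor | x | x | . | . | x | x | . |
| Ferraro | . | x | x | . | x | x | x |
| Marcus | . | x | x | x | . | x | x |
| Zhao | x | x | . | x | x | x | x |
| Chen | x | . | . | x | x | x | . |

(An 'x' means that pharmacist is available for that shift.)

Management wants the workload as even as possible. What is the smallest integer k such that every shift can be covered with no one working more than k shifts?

2

With 5 pharmacists and 9 worker-slots to fill, someone must work at least ⌈9/5⌉ = 2 shifts, so k ≥ 2.
k = 2 works: Mon-AM→Kapoor, Mon-PM→Kapoor, Tue-AM→Ferraro, Tue-PM→Marcus, Wed-AM→Zhao+Chen, Wed-PM→Zhao, Thu-AM→Ferraro+Marcus.
Loads: Kapoor 2, Ferraro 2, Marcus 2, Zhao 2, Chen 1 — all ≤ 2.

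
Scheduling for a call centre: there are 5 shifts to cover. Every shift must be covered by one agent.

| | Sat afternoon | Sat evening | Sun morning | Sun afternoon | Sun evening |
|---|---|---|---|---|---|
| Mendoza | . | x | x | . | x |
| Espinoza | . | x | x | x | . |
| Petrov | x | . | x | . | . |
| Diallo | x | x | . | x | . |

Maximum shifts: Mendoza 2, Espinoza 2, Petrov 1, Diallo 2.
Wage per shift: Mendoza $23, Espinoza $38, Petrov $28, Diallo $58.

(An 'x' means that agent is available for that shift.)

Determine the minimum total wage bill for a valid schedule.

$150

Sun evening can only be covered by Mendoza, so that assignment is forced.
Picking the cheapest available agent for each shift independently would cost $135, but that ignores the shift limits.
An optimal schedule: Sat afternoon→Petrov, Sat evening→Mendoza, Sun morning→Espinoza, Sun afternoon→Espinoza, Sun evening→Mendoza.
Total: 28 + 23 + 38 + 38 + 23 = $150.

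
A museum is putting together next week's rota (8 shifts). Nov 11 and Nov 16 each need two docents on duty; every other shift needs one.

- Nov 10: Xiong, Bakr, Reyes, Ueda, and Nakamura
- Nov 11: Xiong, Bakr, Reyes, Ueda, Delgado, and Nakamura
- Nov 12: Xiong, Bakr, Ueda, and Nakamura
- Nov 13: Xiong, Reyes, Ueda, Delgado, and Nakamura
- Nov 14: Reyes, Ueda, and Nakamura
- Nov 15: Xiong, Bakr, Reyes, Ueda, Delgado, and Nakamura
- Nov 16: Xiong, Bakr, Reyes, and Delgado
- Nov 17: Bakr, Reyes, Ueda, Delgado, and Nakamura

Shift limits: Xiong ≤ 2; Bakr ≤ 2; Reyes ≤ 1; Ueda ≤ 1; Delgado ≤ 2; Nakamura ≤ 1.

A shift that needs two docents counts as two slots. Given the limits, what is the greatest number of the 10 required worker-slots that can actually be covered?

Total capacity across all docents is 2+2+1+1+2+1 = 9, and 10 slots are needed, so at most 9 can be filled.
An assignment achieving 9: Nov 10→Bakr, Nov 11→Delgado+Nakamura, Nov 12→Xiong, Nov 13→Ueda, Nov 14→Reyes, Nov 16→Xiong+Bakr, Nov 17→Delgado.
Loads: Xiong 2/2, Bakr 2/2, Reyes 1/1, Ueda 1/1, Delgado 2/2, Nakamura 1/1.

9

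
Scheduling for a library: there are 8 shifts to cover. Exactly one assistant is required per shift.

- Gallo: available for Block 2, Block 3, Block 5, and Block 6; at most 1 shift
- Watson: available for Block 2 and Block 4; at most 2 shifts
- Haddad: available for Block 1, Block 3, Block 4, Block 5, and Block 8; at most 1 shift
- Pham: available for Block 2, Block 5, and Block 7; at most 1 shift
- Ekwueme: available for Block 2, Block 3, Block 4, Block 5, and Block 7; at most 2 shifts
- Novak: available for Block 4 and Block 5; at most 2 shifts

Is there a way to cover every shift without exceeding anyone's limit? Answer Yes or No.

Total capacity is 9 and 8 slots are needed, so capacity alone doesn't rule it out.
Shifts {Block 1, Block 8} need 2 worker-slots in total, but the assistants available for any of those shifts (Haddad) can supply at most 1 among them. So no valid schedule exists.

No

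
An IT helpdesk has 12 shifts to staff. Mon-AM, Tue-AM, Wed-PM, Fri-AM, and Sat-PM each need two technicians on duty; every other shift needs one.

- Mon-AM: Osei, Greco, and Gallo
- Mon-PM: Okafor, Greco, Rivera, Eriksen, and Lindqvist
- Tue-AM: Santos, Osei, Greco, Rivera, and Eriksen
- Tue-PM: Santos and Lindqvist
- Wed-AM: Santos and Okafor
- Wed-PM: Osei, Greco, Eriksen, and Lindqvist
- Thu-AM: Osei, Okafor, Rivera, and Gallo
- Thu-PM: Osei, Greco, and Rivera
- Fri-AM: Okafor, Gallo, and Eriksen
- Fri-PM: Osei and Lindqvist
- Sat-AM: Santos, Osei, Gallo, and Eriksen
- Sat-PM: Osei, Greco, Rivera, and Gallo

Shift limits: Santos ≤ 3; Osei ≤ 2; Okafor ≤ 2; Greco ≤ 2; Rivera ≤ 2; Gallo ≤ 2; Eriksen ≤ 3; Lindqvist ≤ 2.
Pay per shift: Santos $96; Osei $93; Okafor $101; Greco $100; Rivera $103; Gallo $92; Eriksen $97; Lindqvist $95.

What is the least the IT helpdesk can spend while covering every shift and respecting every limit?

Picking the cheapest available technician for each shift independently would cost $1592, but that ignores the shift limits.
An optimal schedule: Mon-AM→Gallo+Osei, Mon-PM→Okafor, Tue-AM→Santos+Eriksen, Tue-PM→Lindqvist, Wed-AM→Santos, Wed-PM→Lindqvist+Eriksen, Thu-AM→Okafor, Thu-PM→Greco, Fri-AM→Gallo+Eriksen, Fri-PM→Osei, Sat-AM→Santos, Sat-PM→Greco+Rivera.
Total: 92 + 93 + 101 + 96 + 97 + 95 + 96 + 95 + 97 + 101 + 100 + 92 + 97 + 93 + 96 + 100 + 103 = $1644.

$1644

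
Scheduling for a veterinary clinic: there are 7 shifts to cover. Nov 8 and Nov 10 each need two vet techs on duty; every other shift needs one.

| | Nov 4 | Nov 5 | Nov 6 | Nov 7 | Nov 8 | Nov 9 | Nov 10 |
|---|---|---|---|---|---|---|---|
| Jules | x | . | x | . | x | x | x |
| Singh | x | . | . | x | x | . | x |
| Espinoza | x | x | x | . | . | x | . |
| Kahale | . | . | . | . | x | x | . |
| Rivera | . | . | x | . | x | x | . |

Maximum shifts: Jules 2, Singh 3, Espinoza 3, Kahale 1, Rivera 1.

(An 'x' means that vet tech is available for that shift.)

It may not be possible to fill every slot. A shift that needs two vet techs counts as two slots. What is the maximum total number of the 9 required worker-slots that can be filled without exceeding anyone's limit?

Total capacity across all vet techs is 2+3+3+1+1 = 10, and 9 slots are needed, so at most 9 can be filled.
An assignment achieving 9: Nov 4→Jules, Nov 5→Espinoza, Nov 6→Espinoza, Nov 7→Singh, Nov 8→Singh+Kahale, Nov 9→Espinoza, Nov 10→Jules+Singh.
Loads: Jules 2/2, Singh 3/3, Espinoza 3/3, Kahale 1/1, Rivera 0/1.

9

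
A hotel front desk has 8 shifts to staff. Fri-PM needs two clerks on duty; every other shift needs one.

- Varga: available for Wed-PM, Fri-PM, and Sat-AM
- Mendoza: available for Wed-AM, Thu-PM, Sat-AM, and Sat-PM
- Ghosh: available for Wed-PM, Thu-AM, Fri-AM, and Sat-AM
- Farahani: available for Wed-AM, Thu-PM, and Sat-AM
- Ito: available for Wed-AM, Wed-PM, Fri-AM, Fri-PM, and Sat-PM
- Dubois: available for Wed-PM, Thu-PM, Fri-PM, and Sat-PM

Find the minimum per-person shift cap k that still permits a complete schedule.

With 6 clerks and 9 worker-slots to fill, someone must work at least ⌈9/6⌉ = 2 shifts, so k ≥ 2.
k = 2 works: Wed-AM→Mendoza, Wed-PM→Varga, Thu-AM→Ghosh, Thu-PM→Mendoza, Fri-AM→Ghosh, Fri-PM→Varga+Ito, Sat-AM→Farahani, Sat-PM→Ito.
Loads: Varga 2, Mendoza 2, Ghosh 2, Farahani 1, Ito 2, Dubois 0 — all ≤ 2.

2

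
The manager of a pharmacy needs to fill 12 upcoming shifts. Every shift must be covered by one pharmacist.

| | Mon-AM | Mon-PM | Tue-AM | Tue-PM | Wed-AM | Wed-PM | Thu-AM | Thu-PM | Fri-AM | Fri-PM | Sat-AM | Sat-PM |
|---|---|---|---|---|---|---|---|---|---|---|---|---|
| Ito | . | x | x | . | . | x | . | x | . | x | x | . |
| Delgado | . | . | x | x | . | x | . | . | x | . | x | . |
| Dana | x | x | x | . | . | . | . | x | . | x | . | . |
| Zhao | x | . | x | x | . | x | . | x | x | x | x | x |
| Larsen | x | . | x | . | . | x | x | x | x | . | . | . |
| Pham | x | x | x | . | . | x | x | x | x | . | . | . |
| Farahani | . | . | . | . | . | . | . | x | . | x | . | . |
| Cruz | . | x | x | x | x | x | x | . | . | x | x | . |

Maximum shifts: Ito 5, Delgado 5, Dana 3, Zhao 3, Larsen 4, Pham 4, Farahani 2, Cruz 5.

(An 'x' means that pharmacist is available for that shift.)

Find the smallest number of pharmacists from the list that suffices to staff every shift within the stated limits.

3

12 slots to fill and no one can take more than 5, so at least ⌈12/5⌉ = 3 pharmacists are needed.
Ito, Zhao, and Cruz alone can cover everything: Mon-AM→Zhao, Mon-PM→Ito, Tue-AM→Ito, Tue-PM→Cruz, Wed-AM→Cruz, Wed-PM→Ito, Thu-AM→Cruz, Thu-PM→Ito, Fri-AM→Zhao, Fri-PM→Ito, Sat-AM→Cruz, Sat-PM→Zhao.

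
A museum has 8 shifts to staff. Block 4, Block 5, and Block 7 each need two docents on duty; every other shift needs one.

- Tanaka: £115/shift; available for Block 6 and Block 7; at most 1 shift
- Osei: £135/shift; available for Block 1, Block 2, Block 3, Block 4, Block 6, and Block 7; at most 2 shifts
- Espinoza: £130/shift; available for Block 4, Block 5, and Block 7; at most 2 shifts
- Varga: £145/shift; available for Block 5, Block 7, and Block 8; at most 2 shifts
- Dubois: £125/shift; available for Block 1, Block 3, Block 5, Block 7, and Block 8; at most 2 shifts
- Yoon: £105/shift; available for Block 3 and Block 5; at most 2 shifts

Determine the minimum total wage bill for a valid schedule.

Block 2 can only be covered by Osei, so that assignment is forced.
Block 4 can only be covered by Osei and Espinoza, so that assignment is forced.
Picking the cheapest available docent for each shift independently would cost £1340, but that ignores the shift limits.
An optimal schedule: Block 1→Dubois, Block 2→Osei, Block 3→Yoon, Block 4→Osei+Espinoza, Block 5→Espinoza+Yoon, Block 6→Tanaka, Block 7→Varga+Dubois, Block 8→Varga.
Total: 125 + 135 + 105 + 135 + 130 + 130 + 105 + 115 + 145 + 125 + 145 = £1395.

£1395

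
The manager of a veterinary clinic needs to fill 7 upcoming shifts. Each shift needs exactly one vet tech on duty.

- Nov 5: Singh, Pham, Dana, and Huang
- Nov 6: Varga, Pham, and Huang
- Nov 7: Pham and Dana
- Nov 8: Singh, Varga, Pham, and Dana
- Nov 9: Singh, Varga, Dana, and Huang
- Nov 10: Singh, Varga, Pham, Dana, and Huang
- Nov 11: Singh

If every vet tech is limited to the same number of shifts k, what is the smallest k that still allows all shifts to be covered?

2

With 5 vet techs and 7 worker-slots to fill, someone must work at least ⌈7/5⌉ = 2 shifts, so k ≥ 2.
k = 2 works: Nov 5→Singh, Nov 6→Varga, Nov 7→Pham, Nov 8→Varga, Nov 9→Dana, Nov 10→Pham, Nov 11→Singh.
Loads: Singh 2, Varga 2, Pham 2, Dana 1, Huang 0 — all ≤ 2.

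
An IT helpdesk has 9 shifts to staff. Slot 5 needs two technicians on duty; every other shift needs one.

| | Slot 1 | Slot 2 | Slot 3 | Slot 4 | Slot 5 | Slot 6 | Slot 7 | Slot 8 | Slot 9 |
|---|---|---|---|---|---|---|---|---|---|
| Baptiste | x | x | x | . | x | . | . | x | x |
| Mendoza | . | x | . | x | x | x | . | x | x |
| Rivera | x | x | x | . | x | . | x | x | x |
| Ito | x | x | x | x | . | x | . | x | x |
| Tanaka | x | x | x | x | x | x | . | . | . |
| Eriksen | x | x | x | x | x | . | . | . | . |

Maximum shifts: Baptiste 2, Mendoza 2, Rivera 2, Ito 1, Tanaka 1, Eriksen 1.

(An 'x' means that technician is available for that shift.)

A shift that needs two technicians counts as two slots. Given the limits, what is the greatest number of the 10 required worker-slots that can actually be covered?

9

Total capacity across all technicians is 2+2+2+1+1+1 = 9, and 10 slots are needed, so at most 9 can be filled.
An assignment achieving 9: Slot 1→Rivera, Slot 3→Ito, Slot 4→Mendoza, Slot 5→Tanaka+Eriksen, Slot 6→Mendoza, Slot 7→Rivera, Slot 8→Baptiste, Slot 9→Baptiste.
Loads: Baptiste 2/2, Mendoza 2/2, Rivera 2/2, Ito 1/1, Tanaka 1/1, Eriksen 1/1.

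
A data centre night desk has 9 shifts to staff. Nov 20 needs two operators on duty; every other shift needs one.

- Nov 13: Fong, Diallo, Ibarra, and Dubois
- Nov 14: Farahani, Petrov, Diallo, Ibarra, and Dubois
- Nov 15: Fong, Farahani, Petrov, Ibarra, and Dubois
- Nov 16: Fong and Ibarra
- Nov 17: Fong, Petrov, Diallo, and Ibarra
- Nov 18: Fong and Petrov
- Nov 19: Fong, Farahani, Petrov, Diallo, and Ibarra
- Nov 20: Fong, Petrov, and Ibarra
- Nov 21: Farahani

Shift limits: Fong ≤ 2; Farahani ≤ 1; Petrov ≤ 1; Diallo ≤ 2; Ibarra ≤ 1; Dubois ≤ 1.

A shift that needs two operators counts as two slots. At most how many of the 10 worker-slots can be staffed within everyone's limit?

Total capacity across all operators is 2+1+1+2+1+1 = 8, and 10 slots are needed, so at most 8 can be filled.
An assignment achieving 8: Nov 13→Diallo, Nov 14→Dubois, Nov 16→Fong, Nov 17→Diallo, Nov 18→Fong, Nov 20→Petrov+Ibarra, Nov 21→Farahani.
Loads: Fong 2/2, Farahani 1/1, Petrov 1/1, Diallo 2/2, Ibarra 1/1, Dubois 1/1.

8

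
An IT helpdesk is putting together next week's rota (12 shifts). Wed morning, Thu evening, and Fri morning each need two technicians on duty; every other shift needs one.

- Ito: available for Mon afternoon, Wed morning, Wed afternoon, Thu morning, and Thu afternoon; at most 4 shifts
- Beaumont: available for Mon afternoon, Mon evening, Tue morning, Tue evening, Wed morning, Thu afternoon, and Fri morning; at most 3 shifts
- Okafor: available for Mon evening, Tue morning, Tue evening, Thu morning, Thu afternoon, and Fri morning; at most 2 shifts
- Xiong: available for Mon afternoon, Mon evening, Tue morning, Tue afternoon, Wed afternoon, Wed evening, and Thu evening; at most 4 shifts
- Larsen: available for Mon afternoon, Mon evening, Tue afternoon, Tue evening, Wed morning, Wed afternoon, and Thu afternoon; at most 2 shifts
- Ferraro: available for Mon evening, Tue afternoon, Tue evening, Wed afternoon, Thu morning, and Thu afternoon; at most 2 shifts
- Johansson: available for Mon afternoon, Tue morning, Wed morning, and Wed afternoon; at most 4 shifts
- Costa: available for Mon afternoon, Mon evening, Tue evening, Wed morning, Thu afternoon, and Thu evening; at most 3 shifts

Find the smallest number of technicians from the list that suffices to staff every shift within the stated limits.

5

15 slots to fill and no one can take more than 4, so at least ⌈15/4⌉ = 4 technicians are needed.
No set of 4 technicians can cover every shift (each such set leaves at least one shift with no one available or exceeds a cap).
Ito, Beaumont, Okafor, Xiong, and Costa alone can cover everything: Mon afternoon→Ito, Mon evening→Okafor, Tue morning→Beaumont, Tue afternoon→Xiong, Tue evening→Beaumont, Wed morning→Ito+Costa, Wed afternoon→Ito, Wed evening→Xiong, Thu morning→Ito, Thu afternoon→Costa, Thu evening→Xiong+Costa, Fri morning→Beaumont+Okafor.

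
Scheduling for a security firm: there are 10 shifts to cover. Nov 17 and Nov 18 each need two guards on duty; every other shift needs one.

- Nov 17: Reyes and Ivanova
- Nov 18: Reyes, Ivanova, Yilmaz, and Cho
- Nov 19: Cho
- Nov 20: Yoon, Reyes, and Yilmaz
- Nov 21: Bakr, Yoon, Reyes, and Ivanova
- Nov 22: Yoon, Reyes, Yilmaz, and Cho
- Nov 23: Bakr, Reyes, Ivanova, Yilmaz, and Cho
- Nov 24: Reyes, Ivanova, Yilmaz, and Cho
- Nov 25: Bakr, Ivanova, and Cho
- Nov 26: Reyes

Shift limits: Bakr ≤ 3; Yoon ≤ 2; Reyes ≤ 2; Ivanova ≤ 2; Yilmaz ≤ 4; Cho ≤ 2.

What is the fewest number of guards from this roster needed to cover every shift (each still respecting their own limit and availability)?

5

12 slots to fill and no one can take more than 4, so at least ⌈12/4⌉ = 3 guards are needed.
Any 4 guards together have capacity at most 4+3+2+2 = 11 < 12 slots, so 4 can never suffice.
Bakr, Reyes, Ivanova, Yilmaz, and Cho alone can cover everything: Nov 17→Reyes+Ivanova, Nov 18→Yilmaz+Cho, Nov 19→Cho, Nov 20→Yilmaz, Nov 21→Bakr, Nov 22→Yilmaz, Nov 23→Bakr, Nov 24→Ivanova, Nov 25→Bakr, Nov 26→Reyes.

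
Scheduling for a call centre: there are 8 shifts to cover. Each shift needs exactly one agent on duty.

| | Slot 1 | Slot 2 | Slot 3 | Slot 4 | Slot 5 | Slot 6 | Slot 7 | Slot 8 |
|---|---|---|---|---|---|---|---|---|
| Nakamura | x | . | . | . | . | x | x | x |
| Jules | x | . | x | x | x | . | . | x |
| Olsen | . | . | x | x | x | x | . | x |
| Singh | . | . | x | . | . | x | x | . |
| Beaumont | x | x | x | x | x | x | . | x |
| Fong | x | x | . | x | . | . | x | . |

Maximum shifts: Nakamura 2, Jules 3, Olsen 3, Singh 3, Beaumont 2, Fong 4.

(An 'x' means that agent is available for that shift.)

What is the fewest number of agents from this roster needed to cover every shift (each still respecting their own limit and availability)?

3

8 slots to fill and no one can take more than 4, so at least ⌈8/4⌉ = 2 agents are needed.
Any 2 agents together have capacity at most 4+3 = 7 < 8 slots, so 2 can never suffice.
Nakamura, Jules, and Fong alone can cover everything: Slot 1→Fong, Slot 2→Fong, Slot 3→Jules, Slot 4→Jules, Slot 5→Jules, Slot 6→Nakamura, Slot 7→Fong, Slot 8→Nakamura.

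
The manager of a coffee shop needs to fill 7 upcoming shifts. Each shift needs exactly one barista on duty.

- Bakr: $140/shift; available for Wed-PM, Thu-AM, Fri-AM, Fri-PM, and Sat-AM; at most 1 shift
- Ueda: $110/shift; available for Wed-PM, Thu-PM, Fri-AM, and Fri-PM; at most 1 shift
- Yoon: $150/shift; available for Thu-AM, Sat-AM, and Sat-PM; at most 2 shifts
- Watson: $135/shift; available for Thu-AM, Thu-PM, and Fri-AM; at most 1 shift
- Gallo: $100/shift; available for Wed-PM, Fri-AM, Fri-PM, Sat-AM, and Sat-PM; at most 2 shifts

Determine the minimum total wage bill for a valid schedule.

Picking the cheapest available barista for each shift independently would cost $745, but that ignores the shift limits.
An optimal schedule: Wed-PM→Bakr, Thu-AM→Yoon, Thu-PM→Ueda, Fri-AM→Watson, Fri-PM→Gallo, Sat-AM→Gallo, Sat-PM→Yoon.
Total: 140 + 150 + 110 + 135 + 100 + 100 + 150 = $885.

$885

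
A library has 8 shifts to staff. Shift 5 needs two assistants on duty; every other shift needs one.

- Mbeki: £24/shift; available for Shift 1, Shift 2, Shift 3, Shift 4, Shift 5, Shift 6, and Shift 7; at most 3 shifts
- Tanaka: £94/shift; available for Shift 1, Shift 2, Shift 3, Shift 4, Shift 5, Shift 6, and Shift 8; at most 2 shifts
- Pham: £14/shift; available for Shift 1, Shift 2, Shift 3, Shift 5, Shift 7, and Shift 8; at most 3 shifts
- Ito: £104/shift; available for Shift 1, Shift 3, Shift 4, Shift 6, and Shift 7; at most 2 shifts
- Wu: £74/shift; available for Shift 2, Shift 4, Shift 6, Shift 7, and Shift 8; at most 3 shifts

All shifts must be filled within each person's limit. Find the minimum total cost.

£336

Picking the cheapest available assistant for each shift independently would cost £156, but that ignores the shift limits.
An optimal schedule: Shift 1→Pham, Shift 2→Mbeki, Shift 3→Mbeki, Shift 4→Wu, Shift 5→Pham+Mbeki, Shift 6→Wu, Shift 7→Wu, Shift 8→Pham.
Total: 14 + 24 + 24 + 74 + 14 + 24 + 74 + 74 + 14 = £336.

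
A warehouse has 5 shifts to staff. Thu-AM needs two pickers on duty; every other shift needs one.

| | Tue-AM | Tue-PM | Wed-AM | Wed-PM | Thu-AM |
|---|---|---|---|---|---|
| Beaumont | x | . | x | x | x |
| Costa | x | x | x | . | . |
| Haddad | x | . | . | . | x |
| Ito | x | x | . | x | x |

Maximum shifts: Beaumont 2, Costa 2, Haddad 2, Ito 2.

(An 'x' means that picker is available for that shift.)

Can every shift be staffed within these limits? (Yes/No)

Yes

One valid schedule: Tue-AM→Costa, Tue-PM→Costa, Wed-AM→Beaumont, Wed-PM→Beaumont, Thu-AM→Haddad+Ito.
Loads: Beaumont 2/2, Costa 2/2, Haddad 1/2, Ito 1/2 — all within limits.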